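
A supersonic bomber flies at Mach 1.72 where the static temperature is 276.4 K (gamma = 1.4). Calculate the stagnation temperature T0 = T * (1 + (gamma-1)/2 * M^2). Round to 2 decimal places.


Step 1: (gamma-1)/2 = 0.2
Step 2: M^2 = 2.9584
Step 3: 1 + 0.2 * 2.9584 = 1.59168
Step 4: T0 = 276.4 * 1.59168 = 439.94 K

439.94


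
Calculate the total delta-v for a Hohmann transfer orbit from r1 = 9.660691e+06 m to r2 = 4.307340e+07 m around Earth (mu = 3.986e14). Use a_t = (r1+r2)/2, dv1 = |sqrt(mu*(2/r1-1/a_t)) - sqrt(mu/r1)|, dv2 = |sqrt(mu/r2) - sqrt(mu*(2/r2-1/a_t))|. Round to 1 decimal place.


Step 1: Transfer semi-major axis a_t = (9.660691e+06 + 4.307340e+07) / 2 = 2.636705e+07 m
Step 2: v1 (circular at r1) = sqrt(mu/r1) = 6423.39 m/s
Step 3: v_t1 = sqrt(mu*(2/r1 - 1/a_t)) = 8209.91 m/s
Step 4: dv1 = |8209.91 - 6423.39| = 1786.52 m/s
Step 5: v2 (circular at r2) = 3042.03 m/s, v_t2 = 1841.35 m/s
Step 6: dv2 = |3042.03 - 1841.35| = 1200.68 m/s
Step 7: Total delta-v = 1786.52 + 1200.68 = 2987.2 m/s

2987.2


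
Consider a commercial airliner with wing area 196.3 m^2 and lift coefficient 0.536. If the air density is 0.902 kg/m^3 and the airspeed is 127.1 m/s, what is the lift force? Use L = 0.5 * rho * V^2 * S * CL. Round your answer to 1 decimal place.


Step 1: Calculate dynamic pressure q = 0.5 * 0.902 * 127.1^2 = 0.5 * 0.902 * 16154.41 = 7285.6389 Pa
Step 2: Multiply by wing area and lift coefficient: L = 7285.6389 * 196.3 * 0.536
Step 3: L = 1430170.918 * 0.536 = 766571.6 N

766571.6


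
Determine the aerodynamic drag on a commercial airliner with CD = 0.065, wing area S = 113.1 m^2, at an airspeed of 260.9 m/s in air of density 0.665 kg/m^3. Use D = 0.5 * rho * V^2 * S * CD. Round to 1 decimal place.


Step 1: Dynamic pressure q = 0.5 * 0.665 * 260.9^2 = 22632.8793 Pa
Step 2: Drag D = q * S * CD = 22632.8793 * 113.1 * 0.065
Step 3: D = 166385.6 N

166385.6


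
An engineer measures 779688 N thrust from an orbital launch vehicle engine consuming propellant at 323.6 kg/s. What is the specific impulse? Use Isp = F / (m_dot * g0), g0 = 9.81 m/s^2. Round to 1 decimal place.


Step 1: m_dot * g0 = 323.6 * 9.81 = 3174.52
Step 2: Isp = 779688 / 3174.52 = 245.6 s

245.6


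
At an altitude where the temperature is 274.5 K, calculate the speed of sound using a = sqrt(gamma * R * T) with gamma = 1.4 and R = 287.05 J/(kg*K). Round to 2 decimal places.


Step 1: gamma * R * T = 1.4 * 287.05 * 274.5 = 110313.315
Step 2: a = sqrt(110313.315) = 332.13 m/s

332.13


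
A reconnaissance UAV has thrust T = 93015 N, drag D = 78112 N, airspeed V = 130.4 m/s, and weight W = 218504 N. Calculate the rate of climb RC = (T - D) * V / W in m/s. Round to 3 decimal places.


Step 1: Excess thrust = T - D = 93015 - 78112 = 14903 N
Step 2: Excess power = 14903 * 130.4 = 1943351.2 W
Step 3: RC = 1943351.2 / 218504 = 8.894 m/s

8.894


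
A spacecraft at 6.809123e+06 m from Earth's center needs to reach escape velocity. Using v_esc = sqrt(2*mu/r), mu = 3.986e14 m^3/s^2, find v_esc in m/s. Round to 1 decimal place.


Step 1: 2*mu/r = 2 * 3.986e14 / 6.809123e+06 = 117078219.9117
Step 2: v_esc = sqrt(117078219.9117) = 10820.3 m/s

10820.3


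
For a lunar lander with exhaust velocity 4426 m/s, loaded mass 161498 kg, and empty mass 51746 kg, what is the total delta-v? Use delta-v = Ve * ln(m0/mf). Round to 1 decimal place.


Step 1: Mass ratio m0/mf = 161498 / 51746 = 3.120976
Step 2: ln(3.120976) = 1.138146
Step 3: delta-v = 4426 * 1.138146 = 5037.4 m/s

5037.4


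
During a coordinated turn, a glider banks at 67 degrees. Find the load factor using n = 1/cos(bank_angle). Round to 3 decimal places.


Step 1: Convert 67 degrees to radians = 1.169371
Step 2: cos(67 deg) = 0.390731
Step 3: n = 1 / 0.390731 = 2.559

2.559


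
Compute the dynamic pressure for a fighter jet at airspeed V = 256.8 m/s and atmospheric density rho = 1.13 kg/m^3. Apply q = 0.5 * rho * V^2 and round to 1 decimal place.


Step 1: V^2 = 256.8^2 = 65946.24
Step 2: q = 0.5 * 1.13 * 65946.24
Step 3: q = 37259.6 Pa

37259.6


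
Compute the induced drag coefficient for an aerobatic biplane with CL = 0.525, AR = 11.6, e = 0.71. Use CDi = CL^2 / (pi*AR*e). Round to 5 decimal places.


Step 1: CL^2 = 0.525^2 = 0.275625
Step 2: pi * AR * e = 3.14159 * 11.6 * 0.71 = 25.874157
Step 3: CDi = 0.275625 / 25.874157 = 0.01065

0.01065


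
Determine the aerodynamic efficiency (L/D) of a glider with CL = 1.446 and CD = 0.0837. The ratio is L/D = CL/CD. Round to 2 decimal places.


Step 1: L/D = CL / CD = 1.446 / 0.0837
Step 2: L/D = 17.28

17.28


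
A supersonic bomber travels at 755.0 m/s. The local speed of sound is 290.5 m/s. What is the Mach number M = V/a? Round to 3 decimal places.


Step 1: M = V / a = 755.0 / 290.5
Step 2: M = 2.599

2.599


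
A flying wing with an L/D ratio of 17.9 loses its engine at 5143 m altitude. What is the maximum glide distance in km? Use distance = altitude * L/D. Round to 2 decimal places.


Step 1: Glide distance = altitude * L/D = 5143 * 17.9 = 92059.7 m
Step 2: Convert to km: 92059.7 / 1000 = 92.06 km

92.06


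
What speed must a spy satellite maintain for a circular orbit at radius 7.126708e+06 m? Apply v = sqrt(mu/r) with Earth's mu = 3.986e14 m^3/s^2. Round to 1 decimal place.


Step 1: mu / r = 3.986e14 / 7.126708e+06 = 55930452.0404
Step 2: v = sqrt(55930452.0404) = 7478.7 m/s

7478.7


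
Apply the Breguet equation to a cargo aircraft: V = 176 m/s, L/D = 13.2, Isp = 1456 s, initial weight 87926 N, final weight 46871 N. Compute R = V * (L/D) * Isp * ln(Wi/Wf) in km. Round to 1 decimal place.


Step 1: Coefficient = V * (L/D) * Isp = 176 * 13.2 * 1456 = 3382579.2 m
Step 2: Wi/Wf = 87926 / 46871 = 1.875915
Step 3: ln(1.875915) = 0.629096
Step 4: R = 3382579.2 * 0.629096 = 2127968.4 m = 2128.0 km

2128.0


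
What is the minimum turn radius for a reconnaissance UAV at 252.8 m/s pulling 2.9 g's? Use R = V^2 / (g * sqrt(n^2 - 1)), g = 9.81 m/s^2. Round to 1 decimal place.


Step 1: V^2 = 252.8^2 = 63907.84
Step 2: n^2 - 1 = 2.9^2 - 1 = 7.41
Step 3: sqrt(7.41) = 2.722132
Step 4: R = 63907.84 / (9.81 * 2.722132) = 2393.2 m

2393.2


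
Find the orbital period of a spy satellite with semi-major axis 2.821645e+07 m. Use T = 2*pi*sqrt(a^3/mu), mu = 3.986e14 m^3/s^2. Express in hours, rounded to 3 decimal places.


Step 1: a^3 / mu = 2.246504e+22 / 3.986e14 = 5.635985e+07
Step 2: sqrt(5.635985e+07) = 7507.3197 s
Step 3: T = 2*pi * 7507.3197 = 47169.88 s
Step 4: T in hours = 47169.88 / 3600 = 13.103 hours

13.103


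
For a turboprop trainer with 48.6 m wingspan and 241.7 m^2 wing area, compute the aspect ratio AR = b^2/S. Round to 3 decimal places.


Step 1: b^2 = 48.6^2 = 2361.96
Step 2: AR = 2361.96 / 241.7 = 9.772

9.772


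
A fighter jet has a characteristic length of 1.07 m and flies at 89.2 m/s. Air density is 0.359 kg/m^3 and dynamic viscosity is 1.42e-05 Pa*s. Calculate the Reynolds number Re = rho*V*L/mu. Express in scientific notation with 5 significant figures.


Step 1: Numerator = rho * V * L = 0.359 * 89.2 * 1.07 = 34.264396
Step 2: Re = 34.264396 / 1.42e-05
Step 3: Re = 2.4130e+06

2.4130e+06


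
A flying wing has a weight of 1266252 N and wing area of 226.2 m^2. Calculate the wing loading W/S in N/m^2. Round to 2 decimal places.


Step 1: Wing loading = W / S = 1266252 / 226.2
Step 2: Wing loading = 5597.93 N/m^2

5597.93


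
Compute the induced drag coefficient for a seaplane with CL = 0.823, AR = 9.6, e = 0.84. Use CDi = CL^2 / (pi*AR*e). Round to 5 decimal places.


Step 1: CL^2 = 0.823^2 = 0.677329
Step 2: pi * AR * e = 3.14159 * 9.6 * 0.84 = 25.333803
Step 3: CDi = 0.677329 / 25.333803 = 0.02674

0.02674


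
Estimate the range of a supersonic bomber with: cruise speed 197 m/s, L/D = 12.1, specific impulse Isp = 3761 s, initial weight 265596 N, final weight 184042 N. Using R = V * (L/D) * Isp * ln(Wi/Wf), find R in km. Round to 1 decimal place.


Step 1: Coefficient = V * (L/D) * Isp = 197 * 12.1 * 3761 = 8965095.7 m
Step 2: Wi/Wf = 265596 / 184042 = 1.443127
Step 3: ln(1.443127) = 0.366812
Step 4: R = 8965095.7 * 0.366812 = 3288508.0 m = 3288.5 km

3288.5


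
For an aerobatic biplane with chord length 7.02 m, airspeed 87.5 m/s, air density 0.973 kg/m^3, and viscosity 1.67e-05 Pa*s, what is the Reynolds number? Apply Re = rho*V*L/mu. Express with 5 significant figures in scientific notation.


Step 1: Numerator = rho * V * L = 0.973 * 87.5 * 7.02 = 597.66525
Step 2: Re = 597.66525 / 1.67e-05
Step 3: Re = 3.5788e+07

3.5788e+07


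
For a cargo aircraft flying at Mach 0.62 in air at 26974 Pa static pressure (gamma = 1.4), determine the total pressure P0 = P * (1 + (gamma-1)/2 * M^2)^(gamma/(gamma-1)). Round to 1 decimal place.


Step 1: (gamma-1)/2 * M^2 = 0.2 * 0.3844 = 0.07688
Step 2: 1 + 0.07688 = 1.07688
Step 3: Exponent gamma/(gamma-1) = 3.5
Step 4: P0 = 26974 * 1.07688^3.5 = 34956.7 Pa

34956.7


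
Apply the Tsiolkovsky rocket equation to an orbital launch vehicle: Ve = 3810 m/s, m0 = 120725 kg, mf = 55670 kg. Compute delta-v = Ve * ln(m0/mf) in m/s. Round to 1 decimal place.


Step 1: Mass ratio m0/mf = 120725 / 55670 = 2.168583
Step 2: ln(2.168583) = 0.774074
Step 3: delta-v = 3810 * 0.774074 = 2949.2 m/s

2949.2


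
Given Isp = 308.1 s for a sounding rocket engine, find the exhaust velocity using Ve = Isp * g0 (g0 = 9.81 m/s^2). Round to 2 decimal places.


Step 1: Ve = Isp * g0 = 308.1 * 9.81
Step 2: Ve = 3022.46 m/s

3022.46


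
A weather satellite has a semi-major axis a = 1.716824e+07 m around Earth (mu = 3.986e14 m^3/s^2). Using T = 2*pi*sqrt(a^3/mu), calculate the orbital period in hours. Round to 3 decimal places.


Step 1: a^3 / mu = 5.060312e+21 / 3.986e14 = 1.269521e+07
Step 2: sqrt(1.269521e+07) = 3563.0344 s
Step 3: T = 2*pi * 3563.0344 = 22387.21 s
Step 4: T in hours = 22387.21 / 3600 = 6.219 hours

6.219


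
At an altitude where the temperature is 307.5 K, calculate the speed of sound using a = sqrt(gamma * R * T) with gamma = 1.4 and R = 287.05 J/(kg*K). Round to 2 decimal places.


Step 1: gamma * R * T = 1.4 * 287.05 * 307.5 = 123575.025
Step 2: a = sqrt(123575.025) = 351.53 m/s

351.53


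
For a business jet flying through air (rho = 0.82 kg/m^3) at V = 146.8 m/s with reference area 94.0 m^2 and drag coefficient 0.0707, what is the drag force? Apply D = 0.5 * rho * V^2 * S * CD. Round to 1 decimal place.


Step 1: Dynamic pressure q = 0.5 * 0.82 * 146.8^2 = 8835.5984 Pa
Step 2: Drag D = q * S * CD = 8835.5984 * 94.0 * 0.0707
Step 3: D = 58719.6 N

58719.6


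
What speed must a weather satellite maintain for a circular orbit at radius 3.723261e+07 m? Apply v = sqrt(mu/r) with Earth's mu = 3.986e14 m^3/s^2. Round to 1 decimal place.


Step 1: mu / r = 3.986e14 / 3.723261e+07 = 10705669.0358
Step 2: v = sqrt(10705669.0358) = 3272.0 m/s

3272.0


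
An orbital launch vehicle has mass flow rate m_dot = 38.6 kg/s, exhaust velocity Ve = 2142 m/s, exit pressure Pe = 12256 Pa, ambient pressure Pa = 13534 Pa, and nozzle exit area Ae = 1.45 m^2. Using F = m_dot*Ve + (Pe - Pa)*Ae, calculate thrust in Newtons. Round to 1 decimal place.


Step 1: Momentum thrust = m_dot * Ve = 38.6 * 2142 = 82681.2 N
Step 2: Pressure thrust = (Pe - Pa) * Ae = (12256 - 13534) * 1.45 = -1853.10 N
Step 3: Total thrust F = 82681.2 + -1853.10 = 80828.1 N

80828.1


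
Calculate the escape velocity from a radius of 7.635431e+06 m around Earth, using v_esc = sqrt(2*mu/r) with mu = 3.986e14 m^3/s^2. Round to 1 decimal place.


Step 1: 2*mu/r = 2 * 3.986e14 / 7.635431e+06 = 104407989.5424
Step 2: v_esc = sqrt(104407989.5424) = 10218.0 m/s

10218.0


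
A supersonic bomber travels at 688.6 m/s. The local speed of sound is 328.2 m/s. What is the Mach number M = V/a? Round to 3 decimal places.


Step 1: M = V / a = 688.6 / 328.2
Step 2: M = 2.098

2.098


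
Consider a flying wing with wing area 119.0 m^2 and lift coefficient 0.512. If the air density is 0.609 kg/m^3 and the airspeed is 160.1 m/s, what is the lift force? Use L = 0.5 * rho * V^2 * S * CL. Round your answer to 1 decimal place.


Step 1: Calculate dynamic pressure q = 0.5 * 0.609 * 160.1^2 = 0.5 * 0.609 * 25632.01 = 7804.947 Pa
Step 2: Multiply by wing area and lift coefficient: L = 7804.947 * 119.0 * 0.512
Step 3: L = 928788.6984 * 0.512 = 475539.8 N

475539.8


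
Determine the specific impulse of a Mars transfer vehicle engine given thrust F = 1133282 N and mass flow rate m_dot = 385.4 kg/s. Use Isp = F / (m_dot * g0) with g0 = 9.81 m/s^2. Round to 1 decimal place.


Step 1: m_dot * g0 = 385.4 * 9.81 = 3780.77
Step 2: Isp = 1133282 / 3780.77 = 299.7 s

299.7


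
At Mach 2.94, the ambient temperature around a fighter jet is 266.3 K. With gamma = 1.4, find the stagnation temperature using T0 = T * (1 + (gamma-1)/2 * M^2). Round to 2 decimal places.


Step 1: (gamma-1)/2 = 0.2
Step 2: M^2 = 8.6436
Step 3: 1 + 0.2 * 8.6436 = 2.72872
Step 4: T0 = 266.3 * 2.72872 = 726.66 K

726.66


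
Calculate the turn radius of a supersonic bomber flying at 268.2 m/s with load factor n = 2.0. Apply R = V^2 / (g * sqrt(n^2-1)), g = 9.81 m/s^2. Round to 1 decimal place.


Step 1: V^2 = 268.2^2 = 71931.24
Step 2: n^2 - 1 = 2.0^2 - 1 = 3.0
Step 3: sqrt(3.0) = 1.732051
Step 4: R = 71931.24 / (9.81 * 1.732051) = 4233.4 m

4233.4


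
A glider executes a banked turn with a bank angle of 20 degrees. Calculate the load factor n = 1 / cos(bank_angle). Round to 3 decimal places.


Step 1: Convert 20 degrees to radians = 0.349066
Step 2: cos(20 deg) = 0.939693
Step 3: n = 1 / 0.939693 = 1.064

1.064


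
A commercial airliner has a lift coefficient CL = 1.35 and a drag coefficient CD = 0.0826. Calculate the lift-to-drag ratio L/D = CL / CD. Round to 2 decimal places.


Step 1: L/D = CL / CD = 1.35 / 0.0826
Step 2: L/D = 16.34

16.34


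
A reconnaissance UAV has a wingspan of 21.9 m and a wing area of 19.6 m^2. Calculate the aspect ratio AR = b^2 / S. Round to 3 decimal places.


Step 1: b^2 = 21.9^2 = 479.61
Step 2: AR = 479.61 / 19.6 = 24.470

24.470


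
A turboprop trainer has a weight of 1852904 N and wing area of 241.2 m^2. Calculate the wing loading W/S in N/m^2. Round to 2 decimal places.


Step 1: Wing loading = W / S = 1852904 / 241.2
Step 2: Wing loading = 7682.02 N/m^2

7682.02


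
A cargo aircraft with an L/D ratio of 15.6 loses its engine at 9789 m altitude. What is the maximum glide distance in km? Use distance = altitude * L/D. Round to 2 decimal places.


Step 1: Glide distance = altitude * L/D = 9789 * 15.6 = 152708.4 m
Step 2: Convert to km: 152708.4 / 1000 = 152.71 km

152.71


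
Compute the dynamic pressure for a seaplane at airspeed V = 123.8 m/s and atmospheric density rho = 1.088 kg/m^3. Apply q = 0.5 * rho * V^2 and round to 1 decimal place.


Step 1: V^2 = 123.8^2 = 15326.44
Step 2: q = 0.5 * 1.088 * 15326.44
Step 3: q = 8337.6 Pa

8337.6


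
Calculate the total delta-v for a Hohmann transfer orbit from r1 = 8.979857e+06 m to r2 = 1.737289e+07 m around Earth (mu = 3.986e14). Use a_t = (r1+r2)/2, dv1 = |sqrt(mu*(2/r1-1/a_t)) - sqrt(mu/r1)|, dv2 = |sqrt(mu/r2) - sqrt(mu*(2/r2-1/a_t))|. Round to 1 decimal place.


Step 1: Transfer semi-major axis a_t = (8.979857e+06 + 1.737289e+07) / 2 = 1.317637e+07 m
Step 2: v1 (circular at r1) = sqrt(mu/r1) = 6662.45 m/s
Step 3: v_t1 = sqrt(mu*(2/r1 - 1/a_t)) = 7650.19 m/s
Step 4: dv1 = |7650.19 - 6662.45| = 987.74 m/s
Step 5: v2 (circular at r2) = 4789.97 m/s, v_t2 = 3954.3 m/s
Step 6: dv2 = |4789.97 - 3954.3| = 835.67 m/s
Step 7: Total delta-v = 987.74 + 835.67 = 1823.4 m/s

1823.4


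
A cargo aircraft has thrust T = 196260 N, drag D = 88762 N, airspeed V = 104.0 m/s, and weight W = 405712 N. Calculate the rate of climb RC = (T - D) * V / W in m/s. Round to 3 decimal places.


Step 1: Excess thrust = T - D = 196260 - 88762 = 107498 N
Step 2: Excess power = 107498 * 104.0 = 11179792.0 W
Step 3: RC = 11179792.0 / 405712 = 27.556 m/s

27.556


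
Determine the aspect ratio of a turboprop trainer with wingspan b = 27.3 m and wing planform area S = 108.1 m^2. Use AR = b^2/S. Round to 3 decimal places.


Step 1: b^2 = 27.3^2 = 745.29
Step 2: AR = 745.29 / 108.1 = 6.894

6.894


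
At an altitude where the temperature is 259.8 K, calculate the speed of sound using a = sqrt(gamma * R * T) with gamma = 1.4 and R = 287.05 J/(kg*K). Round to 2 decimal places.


Step 1: gamma * R * T = 1.4 * 287.05 * 259.8 = 104405.826
Step 2: a = sqrt(104405.826) = 323.12 m/s

323.12


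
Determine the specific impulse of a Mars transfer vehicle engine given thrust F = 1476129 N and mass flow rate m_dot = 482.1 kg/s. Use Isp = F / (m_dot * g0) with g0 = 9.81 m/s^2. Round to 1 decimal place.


Step 1: m_dot * g0 = 482.1 * 9.81 = 4729.4
Step 2: Isp = 1476129 / 4729.4 = 312.1 s

312.1


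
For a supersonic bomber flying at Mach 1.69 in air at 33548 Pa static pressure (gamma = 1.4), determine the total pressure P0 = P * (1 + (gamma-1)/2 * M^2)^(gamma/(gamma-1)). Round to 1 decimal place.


Step 1: (gamma-1)/2 * M^2 = 0.2 * 2.8561 = 0.57122
Step 2: 1 + 0.57122 = 1.57122
Step 3: Exponent gamma/(gamma-1) = 3.5
Step 4: P0 = 33548 * 1.57122^3.5 = 163115.8 Pa

163115.8


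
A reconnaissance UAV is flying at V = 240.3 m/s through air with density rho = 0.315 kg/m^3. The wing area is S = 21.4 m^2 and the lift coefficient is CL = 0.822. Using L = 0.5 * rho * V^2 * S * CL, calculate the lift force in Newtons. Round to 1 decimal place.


Step 1: Calculate dynamic pressure q = 0.5 * 0.315 * 240.3^2 = 0.5 * 0.315 * 57744.09 = 9094.6942 Pa
Step 2: Multiply by wing area and lift coefficient: L = 9094.6942 * 21.4 * 0.822
Step 3: L = 194626.4553 * 0.822 = 159982.9 N

159982.9


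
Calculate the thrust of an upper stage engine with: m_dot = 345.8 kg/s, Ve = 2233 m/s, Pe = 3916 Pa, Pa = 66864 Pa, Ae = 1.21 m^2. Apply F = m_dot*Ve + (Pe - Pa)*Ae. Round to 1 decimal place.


Step 1: Momentum thrust = m_dot * Ve = 345.8 * 2233 = 772171.4 N
Step 2: Pressure thrust = (Pe - Pa) * Ae = (3916 - 66864) * 1.21 = -76167.08 N
Step 3: Total thrust F = 772171.4 + -76167.08 = 696004.3 N

696004.3


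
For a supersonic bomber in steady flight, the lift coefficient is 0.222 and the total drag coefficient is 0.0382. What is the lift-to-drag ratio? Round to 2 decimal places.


Step 1: L/D = CL / CD = 0.222 / 0.0382
Step 2: L/D = 5.81

5.81


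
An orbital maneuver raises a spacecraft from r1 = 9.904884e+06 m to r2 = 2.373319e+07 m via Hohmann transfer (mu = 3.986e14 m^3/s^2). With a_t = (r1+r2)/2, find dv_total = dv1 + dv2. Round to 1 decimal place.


Step 1: Transfer semi-major axis a_t = (9.904884e+06 + 2.373319e+07) / 2 = 1.681904e+07 m
Step 2: v1 (circular at r1) = sqrt(mu/r1) = 6343.72 m/s
Step 3: v_t1 = sqrt(mu*(2/r1 - 1/a_t)) = 7535.66 m/s
Step 4: dv1 = |7535.66 - 6343.72| = 1191.94 m/s
Step 5: v2 (circular at r2) = 4098.18 m/s, v_t2 = 3144.96 m/s
Step 6: dv2 = |4098.18 - 3144.96| = 953.22 m/s
Step 7: Total delta-v = 1191.94 + 953.22 = 2145.2 m/s

2145.2


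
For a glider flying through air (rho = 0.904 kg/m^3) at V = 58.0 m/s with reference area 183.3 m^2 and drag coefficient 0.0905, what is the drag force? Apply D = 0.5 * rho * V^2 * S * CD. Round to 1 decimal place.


Step 1: Dynamic pressure q = 0.5 * 0.904 * 58.0^2 = 1520.528 Pa
Step 2: Drag D = q * S * CD = 1520.528 * 183.3 * 0.0905
Step 3: D = 25223.5 N

25223.5


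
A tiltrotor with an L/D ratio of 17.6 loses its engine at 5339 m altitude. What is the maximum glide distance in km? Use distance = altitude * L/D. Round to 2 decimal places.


Step 1: Glide distance = altitude * L/D = 5339 * 17.6 = 93966.4 m
Step 2: Convert to km: 93966.4 / 1000 = 93.97 km

93.97


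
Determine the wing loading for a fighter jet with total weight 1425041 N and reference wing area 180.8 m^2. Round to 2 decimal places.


Step 1: Wing loading = W / S = 1425041 / 180.8
Step 2: Wing loading = 7881.86 N/m^2

7881.86


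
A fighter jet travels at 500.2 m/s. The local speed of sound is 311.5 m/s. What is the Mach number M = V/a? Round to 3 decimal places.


Step 1: M = V / a = 500.2 / 311.5
Step 2: M = 1.606

1.606


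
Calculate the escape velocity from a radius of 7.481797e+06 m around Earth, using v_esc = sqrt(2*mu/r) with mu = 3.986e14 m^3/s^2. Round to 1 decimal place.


Step 1: 2*mu/r = 2 * 3.986e14 / 7.481797e+06 = 106551942.0
Step 2: v_esc = sqrt(106551942.0) = 10322.4 m/s

10322.4


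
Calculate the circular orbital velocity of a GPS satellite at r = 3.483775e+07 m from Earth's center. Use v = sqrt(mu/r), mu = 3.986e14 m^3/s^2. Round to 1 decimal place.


Step 1: mu / r = 3.986e14 / 3.483775e+07 = 11441611.4703
Step 2: v = sqrt(11441611.4703) = 3382.5 m/s

3382.5


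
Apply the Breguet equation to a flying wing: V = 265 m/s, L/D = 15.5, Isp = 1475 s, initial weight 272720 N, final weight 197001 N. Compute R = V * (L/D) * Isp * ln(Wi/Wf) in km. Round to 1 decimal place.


Step 1: Coefficient = V * (L/D) * Isp = 265 * 15.5 * 1475 = 6058562.5 m
Step 2: Wi/Wf = 272720 / 197001 = 1.384358
Step 3: ln(1.384358) = 0.325237
Step 4: R = 6058562.5 * 0.325237 = 1970467.6 m = 1970.5 km

1970.5


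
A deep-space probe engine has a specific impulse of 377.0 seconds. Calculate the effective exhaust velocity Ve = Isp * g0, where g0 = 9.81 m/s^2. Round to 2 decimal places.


Step 1: Ve = Isp * g0 = 377.0 * 9.81
Step 2: Ve = 3698.37 m/s

3698.37


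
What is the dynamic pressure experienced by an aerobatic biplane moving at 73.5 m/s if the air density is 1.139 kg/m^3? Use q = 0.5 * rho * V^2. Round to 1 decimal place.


Step 1: V^2 = 73.5^2 = 5402.25
Step 2: q = 0.5 * 1.139 * 5402.25
Step 3: q = 3076.6 Pa

3076.6


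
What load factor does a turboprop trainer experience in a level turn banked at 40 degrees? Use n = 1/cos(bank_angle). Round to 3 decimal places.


Step 1: Convert 40 degrees to radians = 0.698132
Step 2: cos(40 deg) = 0.766044
Step 3: n = 1 / 0.766044 = 1.305

1.305


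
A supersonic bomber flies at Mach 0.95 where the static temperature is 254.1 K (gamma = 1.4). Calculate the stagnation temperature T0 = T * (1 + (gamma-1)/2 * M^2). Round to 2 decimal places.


Step 1: (gamma-1)/2 = 0.2
Step 2: M^2 = 0.9025
Step 3: 1 + 0.2 * 0.9025 = 1.1805
Step 4: T0 = 254.1 * 1.1805 = 299.97 K

299.97


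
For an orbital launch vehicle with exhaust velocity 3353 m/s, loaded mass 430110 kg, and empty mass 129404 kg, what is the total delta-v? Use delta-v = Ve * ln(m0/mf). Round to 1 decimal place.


Step 1: Mass ratio m0/mf = 430110 / 129404 = 3.323777
Step 2: ln(3.323777) = 1.201102
Step 3: delta-v = 3353 * 1.201102 = 4027.3 m/s

4027.3


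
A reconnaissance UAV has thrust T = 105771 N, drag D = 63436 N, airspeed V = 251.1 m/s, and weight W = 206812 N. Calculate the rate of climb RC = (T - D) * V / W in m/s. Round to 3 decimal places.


Step 1: Excess thrust = T - D = 105771 - 63436 = 42335 N
Step 2: Excess power = 42335 * 251.1 = 10630318.5 W
Step 3: RC = 10630318.5 / 206812 = 51.401 m/s

51.401


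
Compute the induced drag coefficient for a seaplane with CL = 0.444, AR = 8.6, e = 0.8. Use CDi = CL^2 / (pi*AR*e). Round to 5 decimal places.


Step 1: CL^2 = 0.444^2 = 0.197136
Step 2: pi * AR * e = 3.14159 * 8.6 * 0.8 = 21.614157
Step 3: CDi = 0.197136 / 21.614157 = 0.00912

0.00912


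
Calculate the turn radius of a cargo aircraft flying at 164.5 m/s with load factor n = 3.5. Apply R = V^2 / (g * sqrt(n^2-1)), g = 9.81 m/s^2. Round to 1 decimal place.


Step 1: V^2 = 164.5^2 = 27060.25
Step 2: n^2 - 1 = 3.5^2 - 1 = 11.25
Step 3: sqrt(11.25) = 3.354102
Step 4: R = 27060.25 / (9.81 * 3.354102) = 822.4 m

822.4


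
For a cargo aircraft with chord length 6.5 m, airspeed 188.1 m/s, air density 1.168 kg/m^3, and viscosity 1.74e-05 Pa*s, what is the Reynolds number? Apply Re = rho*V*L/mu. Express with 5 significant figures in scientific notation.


Step 1: Numerator = rho * V * L = 1.168 * 188.1 * 6.5 = 1428.0552
Step 2: Re = 1428.0552 / 1.74e-05
Step 3: Re = 8.2072e+07

8.2072e+07


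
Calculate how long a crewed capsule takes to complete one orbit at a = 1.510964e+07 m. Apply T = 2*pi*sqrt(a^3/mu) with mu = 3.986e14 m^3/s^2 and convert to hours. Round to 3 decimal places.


Step 1: a^3 / mu = 3.449549e+21 / 3.986e14 = 8.654163e+06
Step 2: sqrt(8.654163e+06) = 2941.7958 s
Step 3: T = 2*pi * 2941.7958 = 18483.85 s
Step 4: T in hours = 18483.85 / 3600 = 5.134 hours

5.134


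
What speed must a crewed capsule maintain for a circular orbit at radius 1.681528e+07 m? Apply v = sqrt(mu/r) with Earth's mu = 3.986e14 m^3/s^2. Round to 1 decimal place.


Step 1: mu / r = 3.986e14 / 1.681528e+07 = 23704630.5503
Step 2: v = sqrt(23704630.5503) = 4868.7 m/s

4868.7


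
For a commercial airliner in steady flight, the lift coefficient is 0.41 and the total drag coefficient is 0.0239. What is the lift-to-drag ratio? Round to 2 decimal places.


Step 1: L/D = CL / CD = 0.41 / 0.0239
Step 2: L/D = 17.15

17.15


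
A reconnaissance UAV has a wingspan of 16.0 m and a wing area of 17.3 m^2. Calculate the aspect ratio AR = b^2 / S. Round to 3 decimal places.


Step 1: b^2 = 16.0^2 = 256.0
Step 2: AR = 256.0 / 17.3 = 14.798

14.798


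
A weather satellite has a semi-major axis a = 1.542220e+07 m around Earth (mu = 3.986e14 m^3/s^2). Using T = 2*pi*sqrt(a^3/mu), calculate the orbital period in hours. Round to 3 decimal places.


Step 1: a^3 / mu = 3.668082e+21 / 3.986e14 = 9.202413e+06
Step 2: sqrt(9.202413e+06) = 3033.5478 s
Step 3: T = 2*pi * 3033.5478 = 19060.34 s
Step 4: T in hours = 19060.34 / 3600 = 5.295 hours

5.295


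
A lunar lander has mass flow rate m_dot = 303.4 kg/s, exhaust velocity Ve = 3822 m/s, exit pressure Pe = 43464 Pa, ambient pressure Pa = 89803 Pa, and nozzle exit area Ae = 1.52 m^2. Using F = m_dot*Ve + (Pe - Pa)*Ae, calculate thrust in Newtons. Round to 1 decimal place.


Step 1: Momentum thrust = m_dot * Ve = 303.4 * 3822 = 1159594.8 N
Step 2: Pressure thrust = (Pe - Pa) * Ae = (43464 - 89803) * 1.52 = -70435.28 N
Step 3: Total thrust F = 1159594.8 + -70435.28 = 1089159.5 N

1089159.5


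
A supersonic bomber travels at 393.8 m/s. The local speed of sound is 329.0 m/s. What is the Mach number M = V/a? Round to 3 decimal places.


Step 1: M = V / a = 393.8 / 329.0
Step 2: M = 1.197

1.197


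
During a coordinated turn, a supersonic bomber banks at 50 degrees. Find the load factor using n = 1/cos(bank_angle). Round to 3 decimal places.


Step 1: Convert 50 degrees to radians = 0.872665
Step 2: cos(50 deg) = 0.642788
Step 3: n = 1 / 0.642788 = 1.556

1.556


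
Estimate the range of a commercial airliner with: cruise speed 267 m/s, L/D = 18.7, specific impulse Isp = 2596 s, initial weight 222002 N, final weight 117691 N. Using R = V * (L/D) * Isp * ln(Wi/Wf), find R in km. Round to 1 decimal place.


Step 1: Coefficient = V * (L/D) * Isp = 267 * 18.7 * 2596 = 12961568.4 m
Step 2: Wi/Wf = 222002 / 117691 = 1.886312
Step 3: ln(1.886312) = 0.634624
Step 4: R = 12961568.4 * 0.634624 = 8225720.4 m = 8225.7 km

8225.7


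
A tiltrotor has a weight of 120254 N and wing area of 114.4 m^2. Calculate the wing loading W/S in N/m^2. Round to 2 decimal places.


Step 1: Wing loading = W / S = 120254 / 114.4
Step 2: Wing loading = 1051.17 N/m^2

1051.17


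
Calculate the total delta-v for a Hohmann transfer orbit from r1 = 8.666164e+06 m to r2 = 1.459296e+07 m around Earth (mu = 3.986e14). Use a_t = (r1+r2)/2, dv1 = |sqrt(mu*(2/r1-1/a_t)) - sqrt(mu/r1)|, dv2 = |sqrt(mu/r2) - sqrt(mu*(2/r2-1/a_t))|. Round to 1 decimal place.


Step 1: Transfer semi-major axis a_t = (8.666164e+06 + 1.459296e+07) / 2 = 1.162956e+07 m
Step 2: v1 (circular at r1) = sqrt(mu/r1) = 6781.96 m/s
Step 3: v_t1 = sqrt(mu*(2/r1 - 1/a_t)) = 7597.05 m/s
Step 4: dv1 = |7597.05 - 6781.96| = 815.09 m/s
Step 5: v2 (circular at r2) = 5226.33 m/s, v_t2 = 4511.58 m/s
Step 6: dv2 = |5226.33 - 4511.58| = 714.75 m/s
Step 7: Total delta-v = 815.09 + 714.75 = 1529.8 m/s

1529.8


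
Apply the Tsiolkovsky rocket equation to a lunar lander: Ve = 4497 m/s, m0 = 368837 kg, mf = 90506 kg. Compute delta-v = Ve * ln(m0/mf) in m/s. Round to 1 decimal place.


Step 1: Mass ratio m0/mf = 368837 / 90506 = 4.075277
Step 2: ln(4.075277) = 1.404939
Step 3: delta-v = 4497 * 1.404939 = 6318.0 m/s

6318.0


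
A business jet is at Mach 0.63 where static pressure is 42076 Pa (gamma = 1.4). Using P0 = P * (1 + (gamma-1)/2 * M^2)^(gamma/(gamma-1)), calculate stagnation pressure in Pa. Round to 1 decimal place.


Step 1: (gamma-1)/2 * M^2 = 0.2 * 0.3969 = 0.07938
Step 2: 1 + 0.07938 = 1.07938
Step 3: Exponent gamma/(gamma-1) = 3.5
Step 4: P0 = 42076 * 1.07938^3.5 = 54972.4 Pa

54972.4


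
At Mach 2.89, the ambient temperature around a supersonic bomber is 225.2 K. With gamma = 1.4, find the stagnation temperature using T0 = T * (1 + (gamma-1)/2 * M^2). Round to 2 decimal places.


Step 1: (gamma-1)/2 = 0.2
Step 2: M^2 = 8.3521
Step 3: 1 + 0.2 * 8.3521 = 2.67042
Step 4: T0 = 225.2 * 2.67042 = 601.38 K

601.38


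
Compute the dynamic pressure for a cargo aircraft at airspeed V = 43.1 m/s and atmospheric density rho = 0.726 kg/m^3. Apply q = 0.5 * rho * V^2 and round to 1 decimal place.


Step 1: V^2 = 43.1^2 = 1857.61
Step 2: q = 0.5 * 0.726 * 1857.61
Step 3: q = 674.3 Pa

674.3


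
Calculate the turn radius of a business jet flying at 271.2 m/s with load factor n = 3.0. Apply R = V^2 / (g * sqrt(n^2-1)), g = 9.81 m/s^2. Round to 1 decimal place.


Step 1: V^2 = 271.2^2 = 73549.44
Step 2: n^2 - 1 = 3.0^2 - 1 = 8.0
Step 3: sqrt(8.0) = 2.828427
Step 4: R = 73549.44 / (9.81 * 2.828427) = 2650.7 m

2650.7


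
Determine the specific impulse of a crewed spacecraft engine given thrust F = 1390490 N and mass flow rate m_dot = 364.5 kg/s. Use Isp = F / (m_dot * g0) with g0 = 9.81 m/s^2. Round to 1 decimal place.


Step 1: m_dot * g0 = 364.5 * 9.81 = 3575.75
Step 2: Isp = 1390490 / 3575.75 = 388.9 s

388.9


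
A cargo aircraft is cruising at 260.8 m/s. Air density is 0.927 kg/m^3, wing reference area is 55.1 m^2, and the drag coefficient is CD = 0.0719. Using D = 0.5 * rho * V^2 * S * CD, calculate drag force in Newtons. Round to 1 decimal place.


Step 1: Dynamic pressure q = 0.5 * 0.927 * 260.8^2 = 31525.7126 Pa
Step 2: Drag D = q * S * CD = 31525.7126 * 55.1 * 0.0719
Step 3: D = 124895.1 N

124895.1


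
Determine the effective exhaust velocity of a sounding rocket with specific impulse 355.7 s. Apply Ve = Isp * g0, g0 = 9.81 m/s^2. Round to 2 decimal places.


Step 1: Ve = Isp * g0 = 355.7 * 9.81
Step 2: Ve = 3489.42 m/s

3489.42


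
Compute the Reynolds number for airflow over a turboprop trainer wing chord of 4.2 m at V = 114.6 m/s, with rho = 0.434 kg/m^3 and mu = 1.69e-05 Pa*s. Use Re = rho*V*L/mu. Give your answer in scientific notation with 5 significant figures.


Step 1: Numerator = rho * V * L = 0.434 * 114.6 * 4.2 = 208.89288
Step 2: Re = 208.89288 / 1.69e-05
Step 3: Re = 1.2361e+07

1.2361e+07


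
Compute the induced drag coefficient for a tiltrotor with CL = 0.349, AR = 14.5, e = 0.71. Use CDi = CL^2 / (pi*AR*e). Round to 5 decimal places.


Step 1: CL^2 = 0.349^2 = 0.121801
Step 2: pi * AR * e = 3.14159 * 14.5 * 0.71 = 32.342696
Step 3: CDi = 0.121801 / 32.342696 = 0.00377

0.00377


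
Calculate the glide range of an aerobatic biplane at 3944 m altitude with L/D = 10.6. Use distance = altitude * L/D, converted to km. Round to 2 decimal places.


Step 1: Glide distance = altitude * L/D = 3944 * 10.6 = 41806.4 m
Step 2: Convert to km: 41806.4 / 1000 = 41.81 km

41.81


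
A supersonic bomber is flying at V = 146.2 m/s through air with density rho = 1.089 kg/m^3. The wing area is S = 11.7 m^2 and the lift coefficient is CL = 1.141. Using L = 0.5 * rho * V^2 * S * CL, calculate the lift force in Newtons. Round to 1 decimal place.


Step 1: Calculate dynamic pressure q = 0.5 * 1.089 * 146.2^2 = 0.5 * 1.089 * 21374.44 = 11638.3826 Pa
Step 2: Multiply by wing area and lift coefficient: L = 11638.3826 * 11.7 * 1.141
Step 3: L = 136169.0762 * 1.141 = 155368.9 N

155368.9


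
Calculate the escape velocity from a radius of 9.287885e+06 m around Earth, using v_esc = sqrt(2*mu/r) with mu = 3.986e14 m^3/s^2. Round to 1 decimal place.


Step 1: 2*mu/r = 2 * 3.986e14 / 9.287885e+06 = 85832242.7549
Step 2: v_esc = sqrt(85832242.7549) = 9264.6 m/s

9264.6


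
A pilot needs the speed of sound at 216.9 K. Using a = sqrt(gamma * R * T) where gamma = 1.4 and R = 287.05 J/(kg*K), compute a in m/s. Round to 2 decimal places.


Step 1: gamma * R * T = 1.4 * 287.05 * 216.9 = 87165.603
Step 2: a = sqrt(87165.603) = 295.24 m/s

295.24


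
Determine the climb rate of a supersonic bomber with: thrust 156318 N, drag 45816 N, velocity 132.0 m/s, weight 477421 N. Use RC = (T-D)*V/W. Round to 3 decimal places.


Step 1: Excess thrust = T - D = 156318 - 45816 = 110502 N
Step 2: Excess power = 110502 * 132.0 = 14586264.0 W
Step 3: RC = 14586264.0 / 477421 = 30.552 m/s

30.552


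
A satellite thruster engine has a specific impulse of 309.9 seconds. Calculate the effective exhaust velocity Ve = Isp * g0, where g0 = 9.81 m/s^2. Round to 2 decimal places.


Step 1: Ve = Isp * g0 = 309.9 * 9.81
Step 2: Ve = 3040.12 m/s

3040.12


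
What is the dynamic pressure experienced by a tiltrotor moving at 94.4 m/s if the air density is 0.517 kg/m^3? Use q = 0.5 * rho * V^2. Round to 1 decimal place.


Step 1: V^2 = 94.4^2 = 8911.36
Step 2: q = 0.5 * 0.517 * 8911.36
Step 3: q = 2303.6 Pa

2303.6


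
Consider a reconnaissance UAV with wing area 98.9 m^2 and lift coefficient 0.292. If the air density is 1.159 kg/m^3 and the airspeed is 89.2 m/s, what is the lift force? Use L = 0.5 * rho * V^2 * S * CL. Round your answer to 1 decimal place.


Step 1: Calculate dynamic pressure q = 0.5 * 1.159 * 89.2^2 = 0.5 * 1.159 * 7956.64 = 4610.8729 Pa
Step 2: Multiply by wing area and lift coefficient: L = 4610.8729 * 98.9 * 0.292
Step 3: L = 456015.3278 * 0.292 = 133156.5 N

133156.5


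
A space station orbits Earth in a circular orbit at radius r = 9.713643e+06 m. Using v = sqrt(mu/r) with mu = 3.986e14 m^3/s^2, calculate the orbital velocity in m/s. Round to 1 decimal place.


Step 1: mu / r = 3.986e14 / 9.713643e+06 = 41035067.8937
Step 2: v = sqrt(41035067.8937) = 6405.9 m/s

6405.9


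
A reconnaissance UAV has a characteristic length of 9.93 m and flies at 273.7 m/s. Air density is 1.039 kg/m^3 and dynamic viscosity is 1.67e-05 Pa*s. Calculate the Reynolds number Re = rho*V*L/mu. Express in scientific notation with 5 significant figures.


Step 1: Numerator = rho * V * L = 1.039 * 273.7 * 9.93 = 2823.836799
Step 2: Re = 2823.836799 / 1.67e-05
Step 3: Re = 1.6909e+08

1.6909e+08


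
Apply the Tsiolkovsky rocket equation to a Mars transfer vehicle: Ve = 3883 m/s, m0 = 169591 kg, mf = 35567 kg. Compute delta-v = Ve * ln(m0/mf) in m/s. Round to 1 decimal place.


Step 1: Mass ratio m0/mf = 169591 / 35567 = 4.768212
Step 2: ln(4.768212) = 1.561971
Step 3: delta-v = 3883 * 1.561971 = 6065.1 m/s

6065.1


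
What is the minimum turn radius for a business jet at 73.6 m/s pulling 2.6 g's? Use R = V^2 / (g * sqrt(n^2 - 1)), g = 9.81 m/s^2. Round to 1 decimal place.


Step 1: V^2 = 73.6^2 = 5416.96
Step 2: n^2 - 1 = 2.6^2 - 1 = 5.76
Step 3: sqrt(5.76) = 2.4
Step 4: R = 5416.96 / (9.81 * 2.4) = 230.1 m

230.1


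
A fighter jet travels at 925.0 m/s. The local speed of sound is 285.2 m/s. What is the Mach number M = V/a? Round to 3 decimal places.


Step 1: M = V / a = 925.0 / 285.2
Step 2: M = 3.243

3.243


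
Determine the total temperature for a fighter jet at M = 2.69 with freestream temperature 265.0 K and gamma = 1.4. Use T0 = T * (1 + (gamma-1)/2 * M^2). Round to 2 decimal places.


Step 1: (gamma-1)/2 = 0.2
Step 2: M^2 = 7.2361
Step 3: 1 + 0.2 * 7.2361 = 2.44722
Step 4: T0 = 265.0 * 2.44722 = 648.51 K

648.51


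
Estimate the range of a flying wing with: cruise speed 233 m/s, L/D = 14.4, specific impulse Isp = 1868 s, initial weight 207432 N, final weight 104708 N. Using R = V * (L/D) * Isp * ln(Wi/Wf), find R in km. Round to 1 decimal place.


Step 1: Coefficient = V * (L/D) * Isp = 233 * 14.4 * 1868 = 6267513.6 m
Step 2: Wi/Wf = 207432 / 104708 = 1.981052
Step 3: ln(1.981052) = 0.683628
Step 4: R = 6267513.6 * 0.683628 = 4284648.1 m = 4284.6 km

4284.6


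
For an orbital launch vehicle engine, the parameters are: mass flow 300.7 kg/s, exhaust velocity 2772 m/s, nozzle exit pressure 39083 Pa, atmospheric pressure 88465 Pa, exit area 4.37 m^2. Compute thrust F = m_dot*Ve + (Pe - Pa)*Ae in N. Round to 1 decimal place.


Step 1: Momentum thrust = m_dot * Ve = 300.7 * 2772 = 833540.4 N
Step 2: Pressure thrust = (Pe - Pa) * Ae = (39083 - 88465) * 4.37 = -215799.34 N
Step 3: Total thrust F = 833540.4 + -215799.34 = 617741.1 N

617741.1


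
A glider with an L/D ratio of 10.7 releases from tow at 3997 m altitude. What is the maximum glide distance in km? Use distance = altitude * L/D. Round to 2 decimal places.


Step 1: Glide distance = altitude * L/D = 3997 * 10.7 = 42767.9 m
Step 2: Convert to km: 42767.9 / 1000 = 42.77 km

42.77


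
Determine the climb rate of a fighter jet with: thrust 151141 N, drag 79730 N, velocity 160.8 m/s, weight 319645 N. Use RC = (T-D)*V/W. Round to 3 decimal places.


Step 1: Excess thrust = T - D = 151141 - 79730 = 71411 N
Step 2: Excess power = 71411 * 160.8 = 11482888.8 W
Step 3: RC = 11482888.8 / 319645 = 35.924 m/s

35.924


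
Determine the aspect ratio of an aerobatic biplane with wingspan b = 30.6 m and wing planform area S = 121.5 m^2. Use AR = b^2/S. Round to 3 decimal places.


Step 1: b^2 = 30.6^2 = 936.36
Step 2: AR = 936.36 / 121.5 = 7.707

7.707


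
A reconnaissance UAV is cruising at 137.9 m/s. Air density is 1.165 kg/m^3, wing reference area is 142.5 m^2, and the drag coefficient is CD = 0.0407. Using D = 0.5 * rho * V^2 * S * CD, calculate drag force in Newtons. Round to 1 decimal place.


Step 1: Dynamic pressure q = 0.5 * 1.165 * 137.9^2 = 11077.0588 Pa
Step 2: Drag D = q * S * CD = 11077.0588 * 142.5 * 0.0407
Step 3: D = 64244.2 N

64244.2


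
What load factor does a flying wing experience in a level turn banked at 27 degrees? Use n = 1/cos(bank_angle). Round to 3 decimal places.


Step 1: Convert 27 degrees to radians = 0.471239
Step 2: cos(27 deg) = 0.891007
Step 3: n = 1 / 0.891007 = 1.122

1.122


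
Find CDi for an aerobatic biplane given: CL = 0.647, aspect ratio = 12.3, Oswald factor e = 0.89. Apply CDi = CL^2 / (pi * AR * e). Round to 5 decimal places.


Step 1: CL^2 = 0.647^2 = 0.418609
Step 2: pi * AR * e = 3.14159 * 12.3 * 0.89 = 34.391015
Step 3: CDi = 0.418609 / 34.391015 = 0.01217

0.01217


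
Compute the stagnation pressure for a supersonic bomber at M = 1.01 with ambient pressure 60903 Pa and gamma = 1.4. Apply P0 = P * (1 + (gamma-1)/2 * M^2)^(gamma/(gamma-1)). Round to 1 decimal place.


Step 1: (gamma-1)/2 * M^2 = 0.2 * 1.0201 = 0.20402
Step 2: 1 + 0.20402 = 1.20402
Step 3: Exponent gamma/(gamma-1) = 3.5
Step 4: P0 = 60903 * 1.20402^3.5 = 116642.5 Pa

116642.5


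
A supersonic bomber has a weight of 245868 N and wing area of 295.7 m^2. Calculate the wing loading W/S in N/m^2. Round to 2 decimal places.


Step 1: Wing loading = W / S = 245868 / 295.7
Step 2: Wing loading = 831.48 N/m^2

831.48


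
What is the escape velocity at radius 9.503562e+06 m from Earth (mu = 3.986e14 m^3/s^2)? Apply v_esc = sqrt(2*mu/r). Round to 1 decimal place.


Step 1: 2*mu/r = 2 * 3.986e14 / 9.503562e+06 = 83884337.2622
Step 2: v_esc = sqrt(83884337.2622) = 9158.8 m/s

9158.8


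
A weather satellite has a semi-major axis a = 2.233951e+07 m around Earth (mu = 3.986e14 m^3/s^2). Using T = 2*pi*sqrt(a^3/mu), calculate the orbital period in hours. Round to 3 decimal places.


Step 1: a^3 / mu = 1.114862e+22 / 3.986e14 = 2.796943e+07
Step 2: sqrt(2.796943e+07) = 5288.6134 s
Step 3: T = 2*pi * 5288.6134 = 33229.34 s
Step 4: T in hours = 33229.34 / 3600 = 9.230 hours

9.230
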